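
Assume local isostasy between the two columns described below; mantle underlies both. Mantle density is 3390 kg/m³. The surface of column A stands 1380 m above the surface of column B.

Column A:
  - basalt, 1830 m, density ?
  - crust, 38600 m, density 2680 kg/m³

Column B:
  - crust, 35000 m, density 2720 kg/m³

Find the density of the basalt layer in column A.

Take the compensation level at the base of the deeper column (depth z_c below the surface of column A) and equate Σ ρ_i t_i down to z_c; mantle fills any gap and the z_c terms cancel.
Column A: 1830×ρ + 38600×2680 + (z_c − 40430)×3390
Column B: 1380×0 + 35000×2720 + (z_c − 1380 − 35000)×3390
The z_c×3390 term appears on both sides and cancels. Collect the known terms of each column as K = Σ(ρt)_known − 3390 × (depth of known layers): K_A = 103448000 − 3390×40430 = −33609700; K_B = 95200000 − 3390×(1380 + 35000) = −28128200.
Balance: K_A + 1830×ρ = K_B, so ρ = (K_B − K_A)/1830 = 5481500/1830 = 3000 kg/m³.

3000 kg/m³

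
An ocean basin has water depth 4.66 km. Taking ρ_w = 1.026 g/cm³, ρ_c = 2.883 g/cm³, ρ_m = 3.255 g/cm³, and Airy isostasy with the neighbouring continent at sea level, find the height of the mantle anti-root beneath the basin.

For local isostatic compensation: replacing crust with seawater at the top is compensated by replacing crust with mantle at the base: d (ρ_c − ρ_w) = a (ρ_m − ρ_c).
a = d (ρ_c − ρ_w)/(ρ_m − ρ_c) = 4.66 km × 1.857/0.372 = 23.3 km.

23.3 km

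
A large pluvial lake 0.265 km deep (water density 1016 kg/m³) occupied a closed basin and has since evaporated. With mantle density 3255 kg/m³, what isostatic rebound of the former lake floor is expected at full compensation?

u = d ρ_w/ρ_m = 0.265 km × 1016/3255 = 0.0827 km.

0.0827 km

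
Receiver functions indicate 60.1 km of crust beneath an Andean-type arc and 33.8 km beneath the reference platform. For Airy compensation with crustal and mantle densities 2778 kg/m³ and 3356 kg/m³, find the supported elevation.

4.53 km

Excess crust Δ = 60.1 km − 33.8 km = 26.3 km, split between elevation h and root r with h + r = Δ.
Airy balance ρ_c h = (ρ_m − ρ_c) r gives r = h ρ_c/(ρ_m − ρ_c), so h (1 + ρ_c/(ρ_m − ρ_c)) = Δ, i.e. h = Δ (ρ_m − ρ_c)/ρ_m.
h = 26.3 km × 578/3356 = 4.53 km.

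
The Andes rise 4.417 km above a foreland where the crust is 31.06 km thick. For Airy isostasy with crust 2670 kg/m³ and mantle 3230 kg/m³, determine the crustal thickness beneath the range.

Root depth r = h ρ_c / (ρ_m − ρ_c) = 4.417 km × 2670 / 560 = 21.06 km.
Total thickness = T + h + r = 31.06 km + 4.417 km + 21.06 km = 56.5 km.

56.5 km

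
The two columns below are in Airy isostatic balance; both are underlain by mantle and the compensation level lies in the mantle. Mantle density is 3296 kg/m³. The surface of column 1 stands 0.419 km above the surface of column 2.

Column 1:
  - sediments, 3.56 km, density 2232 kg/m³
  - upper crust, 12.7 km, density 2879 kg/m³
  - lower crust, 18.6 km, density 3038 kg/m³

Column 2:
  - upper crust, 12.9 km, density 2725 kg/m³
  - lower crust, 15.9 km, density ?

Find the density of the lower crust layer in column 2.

Take the compensation level at the base of the deeper column (depth z_c below the surface of column 1) and equate Σ ρ_i t_i down to z_c; mantle fills any gap and the z_c terms cancel.
Column 1: 3.56×2232 + 12.7×2879 + 18.6×3038 + (z_c − 34.86)×3296
Column 2: 0.419×0 + 12.9×2725 + 15.9×ρ + (z_c − 0.419 − 28.8)×3296
The z_c×3296 term appears on both sides and cancels. Collect the known terms of each column as K = Σ(ρt)_known − 3296 × (depth of known layers): K_1 = 101016.02 − 3296×34.86 = −13882.54; K_2 = 35152.5 − 3296×(0.419 + 28.8) = −61153.324.
Balance: K_1 = K_2 + 15.9×ρ, so ρ = (K_1 − K_2)/15.9 = 47270.8/15.9 = 2970 kg/m³.

2970 kg/m³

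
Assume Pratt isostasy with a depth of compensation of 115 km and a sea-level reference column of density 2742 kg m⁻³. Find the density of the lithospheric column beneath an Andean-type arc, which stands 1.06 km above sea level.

2720 kg m⁻³

Pratt balance: ρ_ref D = ρ (D + h).
ρ = ρ_ref D/(D + h) = 2742 × 115 km/(115 km + 1.06 km) = 2720 kg m⁻³.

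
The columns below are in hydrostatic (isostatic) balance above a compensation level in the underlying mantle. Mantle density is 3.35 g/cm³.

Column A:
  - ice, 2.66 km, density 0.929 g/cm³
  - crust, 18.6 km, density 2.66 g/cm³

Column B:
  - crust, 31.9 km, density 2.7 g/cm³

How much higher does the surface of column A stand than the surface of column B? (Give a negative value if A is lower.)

−0.436 km

For any compensation level in the mantle, the mantle terms cancel and isostasy reduces to e = (Σt_A − Σt_B) − (Σ(ρt)_A − Σ(ρt)_B) / ρ_m.
Σt_A = 21.26 km; Σt_B = 31.9 km; Σ(ρt)_A = 51.94714; Σ(ρt)_B = 86.13 (in km·g/cm³).
e = (21.26 − 31.9) − (51.94714 − 86.13) / 3.35 = −0.436 km.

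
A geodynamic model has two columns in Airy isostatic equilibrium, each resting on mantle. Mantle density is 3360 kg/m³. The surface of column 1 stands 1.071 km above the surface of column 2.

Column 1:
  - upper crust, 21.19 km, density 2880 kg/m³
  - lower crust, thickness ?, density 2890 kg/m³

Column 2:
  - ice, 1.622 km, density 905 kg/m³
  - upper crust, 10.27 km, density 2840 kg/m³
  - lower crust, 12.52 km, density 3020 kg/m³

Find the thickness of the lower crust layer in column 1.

14.9 km

Take the compensation level at the base of the deeper column (depth z_c below the surface of column 1) and equate Σ ρ_i t_i down to z_c; mantle fills any gap and the z_c terms cancel.
Column 1: 21.19×2880 + x×2890 + (z_c − 21.19 − x)×3360
Column 2: 1.071×0 + 1.622×905 + 10.27×2840 + 12.52×3020 + (z_c − 1.071 − 24.412)×3360
The z_c×3360 term appears on both sides and cancels. Collect the known terms of each column as K = Σ(ρt)_known − 3360 × (depth of known layers): K_1 = 61027.2 − 3360×21.19 = −10171.2; K_2 = 68445.11 − 3360×(1.071 + 24.412) = −17177.77.
Balance: K_1 − x×(3360 − 2890) = K_2, so x = (K_1 − K_2)/(3360 − 2890) = 7006.57/470 = 14.9 km.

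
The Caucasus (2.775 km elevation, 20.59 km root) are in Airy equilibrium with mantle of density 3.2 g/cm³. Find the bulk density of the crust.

ρ_c h = (ρ_m − ρ_c) r → ρ_c (h + r) = ρ_m r → ρ_c = ρ_m r / (h + r).
ρ_c = 3.2 × 20.59 km / (2.775 km + 20.59 km) = 2.82 g/cm³.

2.82 g/cm³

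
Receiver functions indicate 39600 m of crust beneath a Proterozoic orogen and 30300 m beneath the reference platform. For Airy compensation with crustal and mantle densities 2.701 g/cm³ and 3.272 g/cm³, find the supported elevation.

1620 m

Excess crust Δ = 39600 m − 30300 m = 9300 m, split between elevation h and root r with h + r = Δ.
Airy balance ρ_c h = (ρ_m − ρ_c) r gives r = h ρ_c/(ρ_m − ρ_c), so h (1 + ρ_c/(ρ_m − ρ_c)) = Δ, i.e. h = Δ (ρ_m − ρ_c)/ρ_m.
h = 9300 m × 0.571/3.272 = 1620 m.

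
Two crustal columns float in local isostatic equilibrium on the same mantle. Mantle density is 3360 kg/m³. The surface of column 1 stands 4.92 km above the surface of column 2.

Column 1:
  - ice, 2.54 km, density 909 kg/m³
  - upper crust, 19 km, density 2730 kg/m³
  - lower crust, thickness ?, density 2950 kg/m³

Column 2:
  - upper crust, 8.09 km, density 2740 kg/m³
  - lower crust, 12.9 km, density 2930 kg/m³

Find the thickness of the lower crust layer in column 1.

21.7 km

Take the compensation level at the base of the deeper column (depth z_c below the surface of column 1) and equate Σ ρ_i t_i down to z_c; mantle fills any gap and the z_c terms cancel.
Column 1: 2.54×909 + 19×2730 + x×2950 + (z_c − 21.54 − x)×3360
Column 2: 4.92×0 + 8.09×2740 + 12.9×2930 + (z_c − 4.92 − 20.99)×3360
The z_c×3360 term appears on both sides and cancels. Collect the known terms of each column as K = Σ(ρt)_known − 3360 × (depth of known layers): K_1 = 54178.86 − 3360×21.54 = −18195.54; K_2 = 59963.6 − 3360×(4.92 + 20.99) = −27094.
Balance: K_1 − x×(3360 − 2950) = K_2, so x = (K_1 − K_2)/(3360 − 2950) = 8898.46/410 = 21.7 km.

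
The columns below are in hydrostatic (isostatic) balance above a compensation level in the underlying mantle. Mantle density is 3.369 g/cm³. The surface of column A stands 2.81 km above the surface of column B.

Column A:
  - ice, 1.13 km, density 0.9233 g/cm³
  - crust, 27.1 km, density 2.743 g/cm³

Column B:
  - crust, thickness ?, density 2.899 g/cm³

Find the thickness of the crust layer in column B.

Take the compensation level at the base of the deeper column (depth z_c below the surface of column A) and equate Σ ρ_i t_i down to z_c; mantle fills any gap and the z_c terms cancel.
Column A: 1.13×0.9233 + 27.1×2.743 + (z_c − 28.23)×3.369
Column B: 2.81×0 + x×2.899 + (z_c − 2.81 − 0 − x)×3.369
The z_c×3.369 term appears on both sides and cancels. Collect the known terms of each column as K = Σ(ρt)_known − 3.369 × (depth of known layers): K_A = 75.378629 − 3.369×28.23 = −19.728241; K_B = 0 − 3.369×(2.81 + 0) = −9.46689.
Balance: K_A = K_B − x×(3.369 − 2.899), so x = (K_B − K_A)/(3.369 − 2.899) = 10.2614/0.47 = 21.8 km.

21.8 km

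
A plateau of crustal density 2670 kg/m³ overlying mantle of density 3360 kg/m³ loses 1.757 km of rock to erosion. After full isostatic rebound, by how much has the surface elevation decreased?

Rebound u = e ρ_c/ρ_m = 1.757 km × 2670/3360 = 1.396 km.
Net surface drop = e − u = 1.757 km − 1.396 km = e (ρ_m − ρ_c)/ρ_m = 0.361 km.

0.361 km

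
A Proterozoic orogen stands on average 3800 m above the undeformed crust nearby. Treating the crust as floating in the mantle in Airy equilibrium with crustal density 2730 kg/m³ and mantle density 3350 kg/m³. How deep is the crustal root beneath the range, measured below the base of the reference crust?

Isostatic balance requires: the weight of the topography is balanced by the buoyancy of the root, ρ_c h = (ρ_m − ρ_c) r.
r = h · ρ_c / (ρ_m − ρ_c) = 3800 m × 2730 / (3350 − 2730) = 16700 m.

16700 m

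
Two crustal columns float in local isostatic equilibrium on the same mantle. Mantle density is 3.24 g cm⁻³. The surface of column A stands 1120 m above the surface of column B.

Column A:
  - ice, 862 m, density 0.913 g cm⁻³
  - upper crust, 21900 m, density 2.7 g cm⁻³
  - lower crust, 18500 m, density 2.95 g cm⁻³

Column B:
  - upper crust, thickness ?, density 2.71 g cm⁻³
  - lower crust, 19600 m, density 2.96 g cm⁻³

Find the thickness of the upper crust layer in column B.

Take the compensation level at the base of the deeper column (depth z_c below the surface of column A) and equate Σ ρ_i t_i down to z_c; mantle fills any gap and the z_c terms cancel.
Column A: 862×0.913 + 21900×2.7 + 18500×2.95 + (z_c − 41262)×3.24
Column B: 1120×0 + x×2.71 + 19600×2.96 + (z_c − 1120 − 19600 − x)×3.24
The z_c×3.24 term appears on both sides and cancels. Collect the known terms of each column as K = Σ(ρt)_known − 3.24 × (depth of known layers): K_A = 114492.006 − 3.24×41262 = −19196.874; K_B = 58016 − 3.24×(1120 + 19600) = −9116.8.
Balance: K_A = K_B − x×(3.24 − 2.71), so x = (K_B − K_A)/(3.24 − 2.71) = 10080.1/0.53 = 19000 m.

19000 m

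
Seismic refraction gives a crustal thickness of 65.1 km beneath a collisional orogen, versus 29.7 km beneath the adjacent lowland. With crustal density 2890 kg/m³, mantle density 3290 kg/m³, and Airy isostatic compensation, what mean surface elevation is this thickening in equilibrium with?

4.3 km

Excess crust Δ = 65.1 km − 29.7 km = 35.4 km, split between elevation h and root r with h + r = Δ.
Airy balance ρ_c h = (ρ_m − ρ_c) r gives r = h ρ_c/(ρ_m − ρ_c), so h (1 + ρ_c/(ρ_m − ρ_c)) = Δ, i.e. h = Δ (ρ_m − ρ_c)/ρ_m.
h = 35.4 km × 400/3290 = 4.3 km.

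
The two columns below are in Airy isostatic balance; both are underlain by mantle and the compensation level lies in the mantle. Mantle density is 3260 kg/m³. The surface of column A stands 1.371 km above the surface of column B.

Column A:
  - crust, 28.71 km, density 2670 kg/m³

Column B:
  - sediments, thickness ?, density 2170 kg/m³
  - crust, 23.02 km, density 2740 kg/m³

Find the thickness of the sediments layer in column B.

Take the compensation level at the base of the deeper column (depth z_c below the surface of column A) and equate Σ ρ_i t_i down to z_c; mantle fills any gap and the z_c terms cancel.
Column A: 28.71×2670 + (z_c − 28.71)×3260
Column B: 1.371×0 + x×2170 + 23.02×2740 + (z_c − 1.371 − 23.02 − x)×3260
The z_c×3260 term appears on both sides and cancels. Collect the known terms of each column as K = Σ(ρt)_known − 3260 × (depth of known layers): K_A = 76655.7 − 3260×28.71 = −16938.9; K_B = 63074.8 − 3260×(1.371 + 23.02) = −16439.86.
Balance: K_A = K_B − x×(3260 − 2170), so x = (K_B − K_A)/(3260 − 2170) = 499.04/1090 = 0.458 km.

0.458 km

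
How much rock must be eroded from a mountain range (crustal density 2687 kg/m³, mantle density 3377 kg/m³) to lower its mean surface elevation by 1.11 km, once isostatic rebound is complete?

Net drop Δ = e − u = e − e ρ_c/ρ_m = e (ρ_m − ρ_c)/ρ_m.
e = Δ ρ_m/(ρ_m − ρ_c) = 1.11 km × 3377/690 = 5.43 km.

5.43 km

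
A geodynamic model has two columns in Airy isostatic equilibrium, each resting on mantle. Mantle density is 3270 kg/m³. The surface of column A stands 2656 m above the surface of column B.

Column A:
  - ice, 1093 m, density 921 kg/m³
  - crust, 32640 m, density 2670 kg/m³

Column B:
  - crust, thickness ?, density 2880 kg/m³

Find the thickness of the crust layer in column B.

34500 m

Take the compensation level at the base of the deeper column (depth z_c below the surface of column A) and equate Σ ρ_i t_i down to z_c; mantle fills any gap and the z_c terms cancel.
Column A: 1093×921 + 32640×2670 + (z_c − 33733)×3270
Column B: 2656×0 + x×2880 + (z_c − 2656 − 0 − x)×3270
The z_c×3270 term appears on both sides and cancels. Collect the known terms of each column as K = Σ(ρt)_known − 3270 × (depth of known layers): K_A = 88155453 − 3270×33733 = −22151457; K_B = 0 − 3270×(2656 + 0) = −8685120.
Balance: K_A = K_B − x×(3270 − 2880), so x = (K_B − K_A)/(3270 − 2880) = 13466300/390 = 34500 m.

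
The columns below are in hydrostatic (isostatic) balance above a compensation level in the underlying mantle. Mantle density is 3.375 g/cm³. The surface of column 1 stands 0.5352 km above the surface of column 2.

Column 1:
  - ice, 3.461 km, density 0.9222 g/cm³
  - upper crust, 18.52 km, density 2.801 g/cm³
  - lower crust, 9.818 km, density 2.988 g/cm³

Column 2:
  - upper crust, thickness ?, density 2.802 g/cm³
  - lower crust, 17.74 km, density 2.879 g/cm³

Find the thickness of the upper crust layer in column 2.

21.5 km

Take the compensation level at the base of the deeper column (depth z_c below the surface of column 1) and equate Σ ρ_i t_i down to z_c; mantle fills any gap and the z_c terms cancel.
Column 1: 3.461×0.9222 + 18.52×2.801 + 9.818×2.988 + (z_c − 31.799)×3.375
Column 2: 0.5352×0 + x×2.802 + 17.74×2.879 + (z_c − 0.5352 − 17.74 − x)×3.375
The z_c×3.375 term appears on both sides and cancels. Collect the known terms of each column as K = Σ(ρt)_known − 3.375 × (depth of known layers): K_1 = 84.4024382 − 3.375×31.799 = −22.9191868; K_2 = 51.07346 − 3.375×(0.5352 + 17.74) = −10.60534.
Balance: K_1 = K_2 − x×(3.375 − 2.802), so x = (K_2 − K_1)/(3.375 − 2.802) = 12.3138/0.573 = 21.5 km.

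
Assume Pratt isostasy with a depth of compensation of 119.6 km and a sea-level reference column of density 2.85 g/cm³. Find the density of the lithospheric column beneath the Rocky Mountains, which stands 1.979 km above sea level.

Pratt balance: ρ_ref D = ρ (D + h).
ρ = ρ_ref D/(D + h) = 2.85 × 119.6 km/(119.6 km + 1.979 km) = 2.8 g/cm³.

2.8 g/cm³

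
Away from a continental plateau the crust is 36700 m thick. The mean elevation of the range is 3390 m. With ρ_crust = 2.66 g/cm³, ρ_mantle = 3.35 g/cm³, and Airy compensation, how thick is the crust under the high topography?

Root depth r = h ρ_c / (ρ_m − ρ_c) = 3390 m × 2.66 / 0.69 = 13070 m.
Total thickness = T + h + r = 36700 m + 3390 m + 13070 m = 53200 m.

53200 m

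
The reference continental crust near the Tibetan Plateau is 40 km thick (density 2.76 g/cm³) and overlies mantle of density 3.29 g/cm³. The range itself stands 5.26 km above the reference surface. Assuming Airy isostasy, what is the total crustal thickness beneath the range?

Root depth r = h ρ_c / (ρ_m − ρ_c) = 5.26 km × 2.76 / 0.53 = 27.39 km.
Total thickness = T + h + r = 40 km + 5.26 km + 27.39 km = 72.7 km.

72.7 km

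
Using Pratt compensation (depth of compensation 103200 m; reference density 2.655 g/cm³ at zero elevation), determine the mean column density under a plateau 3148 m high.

2.58 g/cm³

Pratt balance: ρ_ref D = ρ (D + h).
ρ = ρ_ref D/(D + h) = 2.655 × 103200 m/(103200 m + 3148 m) = 2.58 g/cm³.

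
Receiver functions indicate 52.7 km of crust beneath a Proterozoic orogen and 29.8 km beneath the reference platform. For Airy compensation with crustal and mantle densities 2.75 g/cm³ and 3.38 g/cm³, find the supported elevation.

Excess crust Δ = 52.7 km − 29.8 km = 22.9 km, split between elevation h and root r with h + r = Δ.
Airy balance ρ_c h = (ρ_m − ρ_c) r gives r = h ρ_c/(ρ_m − ρ_c), so h (1 + ρ_c/(ρ_m − ρ_c)) = Δ, i.e. h = Δ (ρ_m − ρ_c)/ρ_m.
h = 22.9 km × 0.63/3.38 = 4.27 km.

4.27 km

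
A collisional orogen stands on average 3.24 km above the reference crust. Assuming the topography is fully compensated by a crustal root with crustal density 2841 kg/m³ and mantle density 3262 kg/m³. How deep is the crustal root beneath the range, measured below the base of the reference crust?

21.9 km

Equating mass per unit area of the two columns: the weight of the topography is balanced by the buoyancy of the root, ρ_c h = (ρ_m − ρ_c) r.
r = h · ρ_c / (ρ_m − ρ_c) = 3.24 km × 2841 / (3262 − 2841) = 21.9 km.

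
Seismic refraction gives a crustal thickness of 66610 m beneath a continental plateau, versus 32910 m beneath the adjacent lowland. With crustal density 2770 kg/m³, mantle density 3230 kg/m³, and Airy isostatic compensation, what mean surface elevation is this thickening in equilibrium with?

4800 m

Excess crust Δ = 66610 m − 32910 m = 33700 m, split between elevation h and root r with h + r = Δ.
Airy balance ρ_c h = (ρ_m − ρ_c) r gives r = h ρ_c/(ρ_m − ρ_c), so h (1 + ρ_c/(ρ_m − ρ_c)) = Δ, i.e. h = Δ (ρ_m − ρ_c)/ρ_m.
h = 33700 m × 460/3230 = 4800 m.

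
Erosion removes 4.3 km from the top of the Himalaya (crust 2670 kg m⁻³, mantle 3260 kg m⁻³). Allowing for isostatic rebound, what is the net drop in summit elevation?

0.778 km

Rebound u = e ρ_c/ρ_m = 4.3 km × 2670/3260 = 3.522 km.
Net surface drop = e − u = 4.3 km − 3.522 km = e (ρ_m − ρ_c)/ρ_m = 0.778 km.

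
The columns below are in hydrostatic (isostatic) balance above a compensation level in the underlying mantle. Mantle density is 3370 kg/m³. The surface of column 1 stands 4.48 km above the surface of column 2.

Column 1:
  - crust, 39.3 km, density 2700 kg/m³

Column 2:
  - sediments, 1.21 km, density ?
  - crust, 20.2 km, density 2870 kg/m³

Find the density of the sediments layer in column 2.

2430 kg/m³

Take the compensation level at the base of the deeper column (depth z_c below the surface of column 1) and equate Σ ρ_i t_i down to z_c; mantle fills any gap and the z_c terms cancel.
Column 1: 39.3×2700 + (z_c − 39.3)×3370
Column 2: 4.48×0 + 1.21×ρ + 20.2×2870 + (z_c − 4.48 − 21.41)×3370
The z_c×3370 term appears on both sides and cancels. Collect the known terms of each column as K = Σ(ρt)_known − 3370 × (depth of known layers): K_1 = 106110 − 3370×39.3 = −26331; K_2 = 57974 − 3370×(4.48 + 21.41) = −29275.3.
Balance: K_1 = K_2 + 1.21×ρ, so ρ = (K_1 − K_2)/1.21 = 2944.3/1.21 = 2430 kg/m³.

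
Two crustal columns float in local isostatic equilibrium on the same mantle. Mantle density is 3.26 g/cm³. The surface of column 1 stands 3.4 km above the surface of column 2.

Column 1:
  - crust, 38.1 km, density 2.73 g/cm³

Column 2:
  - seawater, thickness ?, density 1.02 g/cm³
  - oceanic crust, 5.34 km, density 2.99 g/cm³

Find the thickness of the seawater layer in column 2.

3.42 km

Take the compensation level at the base of the deeper column (depth z_c below the surface of column 1) and equate Σ ρ_i t_i down to z_c; mantle fills any gap and the z_c terms cancel.
Column 1: 38.1×2.73 + (z_c − 38.1)×3.26
Column 2: 3.4×0 + x×1.02 + 5.34×2.99 + (z_c − 3.4 − 5.34 − x)×3.26
The z_c×3.26 term appears on both sides and cancels. Collect the known terms of each column as K = Σ(ρt)_known − 3.26 × (depth of known layers): K_1 = 104.013 − 3.26×38.1 = −20.193; K_2 = 15.9666 − 3.26×(3.4 + 5.34) = −12.5258.
Balance: K_1 = K_2 − x×(3.26 − 1.02), so x = (K_2 − K_1)/(3.26 − 1.02) = 7.6672/2.24 = 3.42 km.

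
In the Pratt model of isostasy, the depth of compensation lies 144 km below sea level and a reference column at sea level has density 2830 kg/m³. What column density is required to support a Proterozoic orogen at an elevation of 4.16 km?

2750 kg/m³

Pratt balance: ρ_ref D = ρ (D + h).
ρ = ρ_ref D/(D + h) = 2830 × 144 km/(144 km + 4.16 km) = 2750 kg/m³.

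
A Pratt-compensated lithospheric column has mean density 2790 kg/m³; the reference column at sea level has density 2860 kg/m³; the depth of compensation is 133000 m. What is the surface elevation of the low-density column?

ρ_ref D = ρ (D + h) → h = D (ρ_ref − ρ)/ρ.
h = 133000 m × (2860 − 2790)/2790 = 3340 m.

3340 m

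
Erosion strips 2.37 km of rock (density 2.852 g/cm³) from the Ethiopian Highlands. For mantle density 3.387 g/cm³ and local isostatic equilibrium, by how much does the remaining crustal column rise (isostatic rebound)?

2 km

Unloading: uplift u = e ρ_c/ρ_m = 2.37 km × 2.852/3.387 = 2 km.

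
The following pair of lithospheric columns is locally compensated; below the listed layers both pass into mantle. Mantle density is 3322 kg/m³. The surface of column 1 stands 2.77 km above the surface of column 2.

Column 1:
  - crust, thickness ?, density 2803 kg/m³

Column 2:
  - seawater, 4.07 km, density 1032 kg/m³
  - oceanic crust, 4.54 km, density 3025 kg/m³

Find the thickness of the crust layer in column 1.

38.3 km

Take the compensation level at the base of the deeper column (depth z_c below the surface of column 1) and equate Σ ρ_i t_i down to z_c; mantle fills any gap and the z_c terms cancel.
Column 1: x×2803 + (z_c − 0 − x)×3322
Column 2: 2.77×0 + 4.07×1032 + 4.54×3025 + (z_c − 2.77 − 8.61)×3322
The z_c×3322 term appears on both sides and cancels. Collect the known terms of each column as K = Σ(ρt)_known − 3322 × (depth of known layers): K_1 = 0 − 3322×0 = 0; K_2 = 17933.74 − 3322×(2.77 + 8.61) = −19870.62.
Balance: K_1 − x×(3322 − 2803) = K_2, so x = (K_1 − K_2)/(3322 − 2803) = 19870.6/519 = 38.3 km.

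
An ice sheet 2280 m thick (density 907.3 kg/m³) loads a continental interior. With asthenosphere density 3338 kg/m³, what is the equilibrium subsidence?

By Archimedes' principle applied to the lithosphere: the ice load ρ_ice t is balanced by mantle displaced below, ρ_m s.
s = t ρ_ice / ρ_m = 2280 m × 907.3/3338 = 620 m.

620 m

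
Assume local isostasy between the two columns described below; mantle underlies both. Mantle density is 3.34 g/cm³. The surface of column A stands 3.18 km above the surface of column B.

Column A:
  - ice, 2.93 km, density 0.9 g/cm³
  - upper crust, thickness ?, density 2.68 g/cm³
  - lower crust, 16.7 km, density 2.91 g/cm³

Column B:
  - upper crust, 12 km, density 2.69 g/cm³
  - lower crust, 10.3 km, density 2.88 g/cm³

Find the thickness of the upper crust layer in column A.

Take the compensation level at the base of the deeper column (depth z_c below the surface of column A) and equate Σ ρ_i t_i down to z_c; mantle fills any gap and the z_c terms cancel.
Column A: 2.93×0.9 + x×2.68 + 16.7×2.91 + (z_c − 19.63 − x)×3.34
Column B: 3.18×0 + 12×2.69 + 10.3×2.88 + (z_c − 3.18 − 22.3)×3.34
The z_c×3.34 term appears on both sides and cancels. Collect the known terms of each column as K = Σ(ρt)_known − 3.34 × (depth of known layers): K_A = 51.234 − 3.34×19.63 = −14.3302; K_B = 61.944 − 3.34×(3.18 + 22.3) = −23.1592.
Balance: K_A − x×(3.34 − 2.68) = K_B, so x = (K_A − K_B)/(3.34 − 2.68) = 8.829/0.66 = 13.4 km.

13.4 km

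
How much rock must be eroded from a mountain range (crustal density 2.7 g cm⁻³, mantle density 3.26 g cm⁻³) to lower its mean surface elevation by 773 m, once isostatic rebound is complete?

4500 m

Net drop Δ = e − u = e − e ρ_c/ρ_m = e (ρ_m − ρ_c)/ρ_m.
e = Δ ρ_m/(ρ_m − ρ_c) = 773 m × 3.26/0.56 = 4500 m.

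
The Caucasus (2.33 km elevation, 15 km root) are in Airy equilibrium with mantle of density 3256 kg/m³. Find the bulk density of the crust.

2820 kg/m³

ρ_c h = (ρ_m − ρ_c) r → ρ_c (h + r) = ρ_m r → ρ_c = ρ_m r / (h + r).
ρ_c = 3256 × 15 km / (2.33 km + 15 km) = 2820 kg/m³.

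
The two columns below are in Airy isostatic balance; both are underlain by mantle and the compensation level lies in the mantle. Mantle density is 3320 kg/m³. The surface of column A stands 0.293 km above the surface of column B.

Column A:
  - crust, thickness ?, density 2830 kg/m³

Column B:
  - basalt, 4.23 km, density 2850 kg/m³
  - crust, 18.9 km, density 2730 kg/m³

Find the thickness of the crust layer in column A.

28.8 km

Take the compensation level at the base of the deeper column (depth z_c below the surface of column A) and equate Σ ρ_i t_i down to z_c; mantle fills any gap and the z_c terms cancel.
Column A: x×2830 + (z_c − 0 − x)×3320
Column B: 0.293×0 + 4.23×2850 + 18.9×2730 + (z_c − 0.293 − 23.13)×3320
The z_c×3320 term appears on both sides and cancels. Collect the known terms of each column as K = Σ(ρt)_known − 3320 × (depth of known layers): K_A = 0 − 3320×0 = 0; K_B = 63652.5 − 3320×(0.293 + 23.13) = −14111.86.
Balance: K_A − x×(3320 − 2830) = K_B, so x = (K_A − K_B)/(3320 − 2830) = 14111.9/490 = 28.8 km.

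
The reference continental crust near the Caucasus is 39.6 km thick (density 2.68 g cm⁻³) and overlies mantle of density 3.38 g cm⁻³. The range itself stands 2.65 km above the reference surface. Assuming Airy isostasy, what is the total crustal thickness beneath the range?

Root depth r = h ρ_c / (ρ_m − ρ_c) = 2.65 km × 2.68 / 0.7 = 10.15 km.
Total thickness = T + h + r = 39.6 km + 2.65 km + 10.15 km = 52.4 km.

52.4 km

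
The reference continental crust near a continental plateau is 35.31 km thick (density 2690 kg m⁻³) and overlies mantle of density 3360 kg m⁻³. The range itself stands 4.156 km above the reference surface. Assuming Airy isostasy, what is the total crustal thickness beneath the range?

56.2 km

Root depth r = h ρ_c / (ρ_m − ρ_c) = 4.156 km × 2690 / 670 = 16.69 km.
Total thickness = T + h + r = 35.31 km + 4.156 km + 16.69 km = 56.2 km.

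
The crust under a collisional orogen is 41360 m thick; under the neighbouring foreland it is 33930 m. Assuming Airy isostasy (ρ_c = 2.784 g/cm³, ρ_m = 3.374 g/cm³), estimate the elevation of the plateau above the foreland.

1300 m

Excess crust Δ = 41360 m − 33930 m = 7430 m, split between elevation h and root r with h + r = Δ.
Airy balance ρ_c h = (ρ_m − ρ_c) r gives r = h ρ_c/(ρ_m − ρ_c), so h (1 + ρ_c/(ρ_m − ρ_c)) = Δ, i.e. h = Δ (ρ_m − ρ_c)/ρ_m.
h = 7430 m × 0.59/3.374 = 1300 m.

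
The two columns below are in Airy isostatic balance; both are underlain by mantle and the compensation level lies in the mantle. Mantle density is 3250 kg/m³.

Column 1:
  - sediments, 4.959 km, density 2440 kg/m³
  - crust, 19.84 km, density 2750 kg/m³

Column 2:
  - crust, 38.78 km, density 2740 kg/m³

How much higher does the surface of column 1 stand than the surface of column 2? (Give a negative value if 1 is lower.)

For any compensation level in the mantle, the mantle terms cancel and isostasy reduces to e = (Σt_1 − Σt_2) − (Σ(ρt)_1 − Σ(ρt)_2) / ρ_m.
Σt_1 = 24.799 km; Σt_2 = 38.78 km; Σ(ρt)_1 = 66659.96; Σ(ρt)_2 = 106257.2 (in km·kg/m³).
e = (24.799 − 38.78) − (66659.96 − 106257.2) / 3250 = −1.8 km.

−1.8 km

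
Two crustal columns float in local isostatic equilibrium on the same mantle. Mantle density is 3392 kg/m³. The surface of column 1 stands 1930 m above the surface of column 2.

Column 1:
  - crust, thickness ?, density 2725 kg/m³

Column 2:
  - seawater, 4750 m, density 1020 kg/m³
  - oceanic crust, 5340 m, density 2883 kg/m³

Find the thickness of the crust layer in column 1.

Take the compensation level at the base of the deeper column (depth z_c below the surface of column 1) and equate Σ ρ_i t_i down to z_c; mantle fills any gap and the z_c terms cancel.
Column 1: x×2725 + (z_c − 0 − x)×3392
Column 2: 1930×0 + 4750×1020 + 5340×2883 + (z_c − 1930 − 10090)×3392
The z_c×3392 term appears on both sides and cancels. Collect the known terms of each column as K = Σ(ρt)_known − 3392 × (depth of known layers): K_1 = 0 − 3392×0 = 0; K_2 = 20240220 − 3392×(1930 + 10090) = −20531620.
Balance: K_1 − x×(3392 − 2725) = K_2, so x = (K_1 − K_2)/(3392 − 2725) = 20531600/667 = 30800 m.

30800 m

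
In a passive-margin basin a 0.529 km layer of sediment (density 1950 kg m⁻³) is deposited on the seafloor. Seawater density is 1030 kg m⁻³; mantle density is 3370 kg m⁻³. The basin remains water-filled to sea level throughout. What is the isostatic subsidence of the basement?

0.208 km

Submarine loading: the sediment displaces seawater, and the subsidence is in turn flooded, so s (ρ_m − ρ_w) = t (ρ_sed − ρ_w).
s = 0.529 km × (1950 − 1030) / (3370 − 1030) = 0.208 km.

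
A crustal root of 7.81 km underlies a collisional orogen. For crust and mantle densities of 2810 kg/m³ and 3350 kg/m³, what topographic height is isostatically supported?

1.5 km

Equating mass per unit area of the two columns: ρ_c h = (ρ_m − ρ_c) r.
h = r (ρ_m − ρ_c) / ρ_c = 7.81 km × (3350 − 2810) / 2810 = 1.5 km.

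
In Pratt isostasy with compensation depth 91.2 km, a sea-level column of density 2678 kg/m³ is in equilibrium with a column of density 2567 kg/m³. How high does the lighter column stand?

3.94 km

ρ_ref D = ρ (D + h) → h = D (ρ_ref − ρ)/ρ.
h = 91.2 km × (2678 − 2567)/2567 = 3.94 km.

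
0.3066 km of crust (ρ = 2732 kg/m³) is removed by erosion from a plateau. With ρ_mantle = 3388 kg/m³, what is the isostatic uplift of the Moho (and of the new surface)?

0.247 km

Unloading: uplift u = e ρ_c/ρ_m = 0.3066 km × 2732/3388 = 0.247 km.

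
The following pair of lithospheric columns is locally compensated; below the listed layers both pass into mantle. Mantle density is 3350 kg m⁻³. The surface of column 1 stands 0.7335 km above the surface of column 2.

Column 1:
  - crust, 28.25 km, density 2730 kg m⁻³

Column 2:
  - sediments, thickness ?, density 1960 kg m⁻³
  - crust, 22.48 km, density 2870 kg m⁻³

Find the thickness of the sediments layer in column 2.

Take the compensation level at the base of the deeper column (depth z_c below the surface of column 1) and equate Σ ρ_i t_i down to z_c; mantle fills any gap and the z_c terms cancel.
Column 1: 28.25×2730 + (z_c − 28.25)×3350
Column 2: 0.7335×0 + x×1960 + 22.48×2870 + (z_c − 0.7335 − 22.48 − x)×3350
The z_c×3350 term appears on both sides and cancels. Collect the known terms of each column as K = Σ(ρt)_known − 3350 × (depth of known layers): K_1 = 77122.5 − 3350×28.25 = −17515; K_2 = 64517.6 − 3350×(0.7335 + 22.48) = −13247.625.
Balance: K_1 = K_2 − x×(3350 − 1960), so x = (K_2 − K_1)/(3350 − 1960) = 4267.38/1390 = 3.07 km.

3.07 km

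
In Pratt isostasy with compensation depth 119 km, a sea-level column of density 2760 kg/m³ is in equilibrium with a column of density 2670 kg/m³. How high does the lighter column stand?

4.01 km

ρ_ref D = ρ (D + h) → h = D (ρ_ref − ρ)/ρ.
h = 119 km × (2760 − 2670)/2670 = 4.01 km.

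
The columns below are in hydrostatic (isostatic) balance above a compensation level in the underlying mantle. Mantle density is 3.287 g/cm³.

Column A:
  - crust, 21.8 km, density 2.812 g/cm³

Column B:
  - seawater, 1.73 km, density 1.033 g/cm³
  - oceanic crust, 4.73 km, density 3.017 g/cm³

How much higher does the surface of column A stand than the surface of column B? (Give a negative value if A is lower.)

1.58 km

For any compensation level in the mantle, the mantle terms cancel and isostasy reduces to e = (Σt_A − Σt_B) − (Σ(ρt)_A − Σ(ρt)_B) / ρ_m.
Σt_A = 21.8 km; Σt_B = 6.46 km; Σ(ρt)_A = 61.3016; Σ(ρt)_B = 16.0575 (in km·g/cm³).
e = (21.8 − 6.46) − (61.3016 − 16.0575) / 3.287 = 1.58 km.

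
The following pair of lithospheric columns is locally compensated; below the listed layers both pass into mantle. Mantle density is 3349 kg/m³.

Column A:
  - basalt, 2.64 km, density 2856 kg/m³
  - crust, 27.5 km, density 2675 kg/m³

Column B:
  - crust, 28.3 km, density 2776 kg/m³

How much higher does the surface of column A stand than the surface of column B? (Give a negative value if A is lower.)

For any compensation level in the mantle, the mantle terms cancel and isostasy reduces to e = (Σt_A − Σt_B) − (Σ(ρt)_A − Σ(ρt)_B) / ρ_m.
Σt_A = 30.14 km; Σt_B = 28.3 km; Σ(ρt)_A = 81102.34; Σ(ρt)_B = 78560.8 (in km·kg/m³).
e = (30.14 − 28.3) − (81102.34 − 78560.8) / 3349 = 1.08 km.

1.08 km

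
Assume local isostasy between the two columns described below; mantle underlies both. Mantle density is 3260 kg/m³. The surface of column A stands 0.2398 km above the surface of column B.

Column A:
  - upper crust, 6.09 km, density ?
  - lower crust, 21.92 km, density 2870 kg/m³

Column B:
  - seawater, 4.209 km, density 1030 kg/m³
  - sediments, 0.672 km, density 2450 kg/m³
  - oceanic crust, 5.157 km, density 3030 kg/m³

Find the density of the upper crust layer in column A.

2710 kg/m³

Take the compensation level at the base of the deeper column (depth z_c below the surface of column A) and equate Σ ρ_i t_i down to z_c; mantle fills any gap and the z_c terms cancel.
Column A: 6.09×ρ + 21.92×2870 + (z_c − 28.01)×3260
Column B: 0.2398×0 + 4.209×1030 + 0.672×2450 + 5.157×3030 + (z_c − 0.2398 − 10.038)×3260
The z_c×3260 term appears on both sides and cancels. Collect the known terms of each column as K = Σ(ρt)_known − 3260 × (depth of known layers): K_A = 62910.4 − 3260×28.01 = −28402.2; K_B = 21607.38 − 3260×(0.2398 + 10.038) = −11898.248.
Balance: K_A + 6.09×ρ = K_B, so ρ = (K_B − K_A)/6.09 = 16504/6.09 = 2710 kg/m³.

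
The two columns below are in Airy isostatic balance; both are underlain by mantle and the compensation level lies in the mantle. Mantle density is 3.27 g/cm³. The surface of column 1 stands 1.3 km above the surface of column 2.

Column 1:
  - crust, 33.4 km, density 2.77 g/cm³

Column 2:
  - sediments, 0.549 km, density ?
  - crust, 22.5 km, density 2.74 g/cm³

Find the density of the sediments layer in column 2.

2.32 g/cm³

Take the compensation level at the base of the deeper column (depth z_c below the surface of column 1) and equate Σ ρ_i t_i down to z_c; mantle fills any gap and the z_c terms cancel.
Column 1: 33.4×2.77 + (z_c − 33.4)×3.27
Column 2: 1.3×0 + 0.549×ρ + 22.5×2.74 + (z_c − 1.3 − 23.049)×3.27
The z_c×3.27 term appears on both sides and cancels. Collect the known terms of each column as K = Σ(ρt)_known − 3.27 × (depth of known layers): K_1 = 92.518 − 3.27×33.4 = −16.7; K_2 = 61.65 − 3.27×(1.3 + 23.049) = −17.97123.
Balance: K_1 = K_2 + 0.549×ρ, so ρ = (K_1 − K_2)/0.549 = 1.27123/0.549 = 2.32 g/cm³.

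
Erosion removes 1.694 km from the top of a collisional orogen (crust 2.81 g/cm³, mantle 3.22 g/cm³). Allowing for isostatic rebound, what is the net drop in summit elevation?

Rebound u = e ρ_c/ρ_m = 1.694 km × 2.81/3.22 = 1.478 km.
Net surface drop = e − u = 1.694 km − 1.478 km = e (ρ_m − ρ_c)/ρ_m = 0.216 km.

0.216 km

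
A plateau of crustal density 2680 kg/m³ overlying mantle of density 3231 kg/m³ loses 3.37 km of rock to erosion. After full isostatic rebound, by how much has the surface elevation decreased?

Rebound u = e ρ_c/ρ_m = 3.37 km × 2680/3231 = 2.795 km.
Net surface drop = e − u = 3.37 km − 2.795 km = e (ρ_m − ρ_c)/ρ_m = 0.575 km.

0.575 km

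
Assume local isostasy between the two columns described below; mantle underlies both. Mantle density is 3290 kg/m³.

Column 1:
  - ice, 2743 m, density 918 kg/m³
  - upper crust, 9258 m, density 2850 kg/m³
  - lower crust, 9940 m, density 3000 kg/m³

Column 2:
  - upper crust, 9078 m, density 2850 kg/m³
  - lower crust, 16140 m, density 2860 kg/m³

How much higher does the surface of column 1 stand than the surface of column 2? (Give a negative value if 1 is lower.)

768 m

For any compensation level in the mantle, the mantle terms cancel and isostasy reduces to e = (Σt_1 − Σt_2) − (Σ(ρt)_1 − Σ(ρt)_2) / ρ_m.
Σt_1 = 21941 m; Σt_2 = 25218 m; Σ(ρt)_1 = 58723374; Σ(ρt)_2 = 72032700 (in m·kg/m³).
e = (21941 − 25218) − (58723374 − 72032700) / 3290 = 768 m.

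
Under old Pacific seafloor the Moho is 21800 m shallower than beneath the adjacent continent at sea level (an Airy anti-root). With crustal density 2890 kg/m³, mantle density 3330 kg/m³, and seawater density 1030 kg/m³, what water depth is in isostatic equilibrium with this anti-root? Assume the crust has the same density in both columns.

Replacing a thickness d of crust by seawater at the top must be balanced by replacing crust with mantle at the base: d (ρ_c − ρ_w) = a (ρ_m − ρ_c).
d = a (ρ_m − ρ_c)/(ρ_c − ρ_w) = 21800 m × 440/1860 = 5160 m.

5160 m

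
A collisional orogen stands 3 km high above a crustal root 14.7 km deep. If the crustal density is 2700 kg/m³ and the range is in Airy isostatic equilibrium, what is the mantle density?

3250 kg/m³

Airy balance: ρ_c h = (ρ_m − ρ_c) r → ρ_m = ρ_c (1 + h/r).
ρ_m = 2700 × (1 + 3 km/14.7 km) = 3250 kg/m³.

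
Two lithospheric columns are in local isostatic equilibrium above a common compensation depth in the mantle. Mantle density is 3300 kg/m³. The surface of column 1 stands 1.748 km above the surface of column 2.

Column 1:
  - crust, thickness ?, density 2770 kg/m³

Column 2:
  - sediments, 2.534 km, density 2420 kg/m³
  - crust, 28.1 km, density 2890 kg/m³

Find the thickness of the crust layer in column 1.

Take the compensation level at the base of the deeper column (depth z_c below the surface of column 1) and equate Σ ρ_i t_i down to z_c; mantle fills any gap and the z_c terms cancel.
Column 1: x×2770 + (z_c − 0 − x)×3300
Column 2: 1.748×0 + 2.534×2420 + 28.1×2890 + (z_c − 1.748 − 30.634)×3300
The z_c×3300 term appears on both sides and cancels. Collect the known terms of each column as K = Σ(ρt)_known − 3300 × (depth of known layers): K_1 = 0 − 3300×0 = 0; K_2 = 87341.28 − 3300×(1.748 + 30.634) = −19519.32.
Balance: K_1 − x×(3300 − 2770) = K_2, so x = (K_1 − K_2)/(3300 − 2770) = 19519.3/530 = 36.8 km.

36.8 km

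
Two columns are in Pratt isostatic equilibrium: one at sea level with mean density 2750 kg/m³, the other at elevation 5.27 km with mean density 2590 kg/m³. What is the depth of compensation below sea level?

85.3 km

ρ_ref D = ρ (D + h) → D (ρ_ref − ρ) = ρ h.
D = ρ h/(ρ_ref − ρ) = 2590 × 5.27 km/(2750 − 2590) = 85.3 km.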